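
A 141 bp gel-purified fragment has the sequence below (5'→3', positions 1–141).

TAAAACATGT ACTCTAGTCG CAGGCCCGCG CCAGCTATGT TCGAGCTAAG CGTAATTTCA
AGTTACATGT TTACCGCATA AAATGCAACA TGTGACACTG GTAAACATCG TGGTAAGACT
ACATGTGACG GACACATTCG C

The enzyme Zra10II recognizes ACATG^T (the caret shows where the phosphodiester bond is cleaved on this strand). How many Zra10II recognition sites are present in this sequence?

ACATGT occurs starting at positions 5, 65, 88, 121.
Zra10II cuts at 4 sites.

4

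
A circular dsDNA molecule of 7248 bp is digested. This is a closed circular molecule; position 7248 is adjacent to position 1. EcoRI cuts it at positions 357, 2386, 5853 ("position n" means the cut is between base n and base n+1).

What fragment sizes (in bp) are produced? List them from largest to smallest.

Circular molecule, 3 cuts → 3 fragments:
  2386 − 357 = 2029 bp
  5853 − 2386 = 3467 bp
  wrap: 7248 − 5853 + 357 = 1752 bp
Sorted largest to smallest: 3467, 2029, 1752 bp.

3467, 2029, 1752 bp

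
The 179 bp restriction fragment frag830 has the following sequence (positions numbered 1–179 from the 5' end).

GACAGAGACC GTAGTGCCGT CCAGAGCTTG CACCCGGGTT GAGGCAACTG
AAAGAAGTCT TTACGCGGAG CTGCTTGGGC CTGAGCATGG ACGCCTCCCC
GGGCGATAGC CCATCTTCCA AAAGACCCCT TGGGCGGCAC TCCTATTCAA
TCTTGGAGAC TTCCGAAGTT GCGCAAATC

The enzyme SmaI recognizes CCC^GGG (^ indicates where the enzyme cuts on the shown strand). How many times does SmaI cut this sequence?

CCCGGG occurs starting at positions 33, 98.
SmaI cuts at 2 sites.

2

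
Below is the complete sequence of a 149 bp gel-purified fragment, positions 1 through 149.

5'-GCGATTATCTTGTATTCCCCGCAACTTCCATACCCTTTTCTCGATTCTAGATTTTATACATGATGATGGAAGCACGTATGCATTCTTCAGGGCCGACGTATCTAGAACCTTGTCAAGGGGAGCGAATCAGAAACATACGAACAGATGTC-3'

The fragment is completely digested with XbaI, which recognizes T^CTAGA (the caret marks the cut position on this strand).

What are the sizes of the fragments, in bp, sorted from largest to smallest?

XbaI sites (TCTAGA) start at positions 46, 101.
XbaI cuts after the first base of each site, so after positions 46, 101.
Linear molecule, 2 cuts → 3 fragments:
  1–46 → 46 bp
  47–101 → 55 bp
  102–149 → 48 bp
Sorted largest to smallest: 55, 48, 46 bp.

55, 48, 46 bp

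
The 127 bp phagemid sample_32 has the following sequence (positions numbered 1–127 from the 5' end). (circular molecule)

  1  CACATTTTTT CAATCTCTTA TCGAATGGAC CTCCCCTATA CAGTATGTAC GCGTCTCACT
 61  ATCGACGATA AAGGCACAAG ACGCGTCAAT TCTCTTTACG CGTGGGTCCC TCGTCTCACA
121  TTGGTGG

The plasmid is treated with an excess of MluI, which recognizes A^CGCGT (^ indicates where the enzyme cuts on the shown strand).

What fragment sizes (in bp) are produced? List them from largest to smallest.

MluI sites (ACGCGT) start at positions 49, 81, 98.
MluI cuts after the first base of each site, so after positions 49, 81, 98.
Circular molecule, 3 cuts → 3 fragments:
  50–81 → 32 bp
  82–98 → 17 bp
  99–127 then 1–49 → 29 + 49 = 78 bp
Sorted largest to smallest: 78, 32, 17 bp.

78, 32, 17 bp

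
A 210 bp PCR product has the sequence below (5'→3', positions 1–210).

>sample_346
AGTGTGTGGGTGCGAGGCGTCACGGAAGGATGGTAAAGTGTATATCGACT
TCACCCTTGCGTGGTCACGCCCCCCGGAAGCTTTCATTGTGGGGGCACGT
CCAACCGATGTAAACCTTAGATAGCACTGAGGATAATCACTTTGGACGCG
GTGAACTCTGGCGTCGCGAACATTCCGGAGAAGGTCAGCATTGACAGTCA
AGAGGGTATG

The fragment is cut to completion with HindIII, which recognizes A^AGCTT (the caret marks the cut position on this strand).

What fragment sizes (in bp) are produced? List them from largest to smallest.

The HindIII site (AAGCTT) starts at position 78.
HindIII cuts after the first base of each site, so after position 78.
Linear molecule, 1 cut → 2 fragments:
  1–78 → 78 bp
  79–210 → 132 bp
Sorted largest to smallest: 132, 78 bp.

132, 78 bp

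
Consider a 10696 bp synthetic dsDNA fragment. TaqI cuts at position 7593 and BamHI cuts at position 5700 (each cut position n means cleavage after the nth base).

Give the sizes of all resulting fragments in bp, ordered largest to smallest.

5700, 3103, 1893 bp

Combined cut positions (sorted): 5700, 7593.
Linear molecule, 2 cuts → 3 fragments:
  5700 − 0 = 5700 bp
  7593 − 5700 = 1893 bp
  10696 − 7593 = 3103 bp
Sorted largest to smallest: 5700, 3103, 1893 bp.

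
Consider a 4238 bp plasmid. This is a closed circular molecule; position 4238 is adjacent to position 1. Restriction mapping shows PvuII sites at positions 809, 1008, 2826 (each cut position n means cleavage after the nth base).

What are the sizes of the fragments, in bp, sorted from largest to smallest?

Circular molecule, 3 cuts → 3 fragments:
  1008 − 809 = 199 bp
  2826 − 1008 = 1818 bp
  wrap: 4238 − 2826 + 809 = 2221 bp
Sorted largest to smallest: 2221, 1818, 199 bp.

2221, 1818, 199 bp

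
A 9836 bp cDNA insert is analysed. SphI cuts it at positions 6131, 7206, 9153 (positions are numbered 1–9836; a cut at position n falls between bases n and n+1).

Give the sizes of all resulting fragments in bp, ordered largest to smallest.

Linear molecule, 3 cuts → 4 fragments:
  6131 − 0 = 6131 bp
  7206 − 6131 = 1075 bp
  9153 − 7206 = 1947 bp
  9836 − 9153 = 683 bp
Sorted largest to smallest: 6131, 1947, 1075, 683 bp.

6131, 1947, 1075, 683 bp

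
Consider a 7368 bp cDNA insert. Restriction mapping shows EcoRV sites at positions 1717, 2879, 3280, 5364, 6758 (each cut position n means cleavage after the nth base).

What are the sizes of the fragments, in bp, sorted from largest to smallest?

2084, 1717, 1394, 1162, 610, 401 bp

Linear molecule, 5 cuts → 6 fragments:
  1717 − 0 = 1717 bp
  2879 − 1717 = 1162 bp
  3280 − 2879 = 401 bp
  5364 − 3280 = 2084 bp
  6758 − 5364 = 1394 bp
  7368 − 6758 = 610 bp
Sorted largest to smallest: 2084, 1717, 1394, 1162, 610, 401 bp.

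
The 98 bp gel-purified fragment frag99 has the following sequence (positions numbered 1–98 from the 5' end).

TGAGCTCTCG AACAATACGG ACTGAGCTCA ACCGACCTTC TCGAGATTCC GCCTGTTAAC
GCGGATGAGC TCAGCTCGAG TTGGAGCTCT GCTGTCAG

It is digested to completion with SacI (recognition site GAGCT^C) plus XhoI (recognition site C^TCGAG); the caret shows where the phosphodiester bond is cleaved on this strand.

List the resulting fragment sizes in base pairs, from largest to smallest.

SacI sites (GAGCTC) start at positions 2, 24, 67, 84.
SacI cuts after base 5 of each site (before the last base), so after positions 6, 28, 71, 88.
XhoI sites (CTCGAG) start at positions 40, 75.
XhoI cuts after the first base of each site, so after positions 40, 75.
Combined cut positions: 6, 28, 40, 71, 75, 88.
Linear molecule, 6 cuts → 7 fragments:
  1–6 → 6 bp
  7–28 → 22 bp
  29–40 → 12 bp
  41–71 → 31 bp
  72–75 → 4 bp
  76–88 → 13 bp
  89–98 → 10 bp
Sorted largest to smallest: 31, 22, 13, 12, 10, 6, 4 bp.

31, 22, 13, 12, 10, 6, 4 bp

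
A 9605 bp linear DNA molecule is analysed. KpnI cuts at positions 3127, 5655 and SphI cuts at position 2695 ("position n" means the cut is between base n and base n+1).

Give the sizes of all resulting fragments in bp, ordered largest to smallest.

3950, 2695, 2528, 432 bp

Combined cut positions (sorted): 2695, 3127, 5655.
Linear molecule, 3 cuts → 4 fragments:
  2695 − 0 = 2695 bp
  3127 − 2695 = 432 bp
  5655 − 3127 = 2528 bp
  9605 − 5655 = 3950 bp
Sorted largest to smallest: 3950, 2695, 2528, 432 bp.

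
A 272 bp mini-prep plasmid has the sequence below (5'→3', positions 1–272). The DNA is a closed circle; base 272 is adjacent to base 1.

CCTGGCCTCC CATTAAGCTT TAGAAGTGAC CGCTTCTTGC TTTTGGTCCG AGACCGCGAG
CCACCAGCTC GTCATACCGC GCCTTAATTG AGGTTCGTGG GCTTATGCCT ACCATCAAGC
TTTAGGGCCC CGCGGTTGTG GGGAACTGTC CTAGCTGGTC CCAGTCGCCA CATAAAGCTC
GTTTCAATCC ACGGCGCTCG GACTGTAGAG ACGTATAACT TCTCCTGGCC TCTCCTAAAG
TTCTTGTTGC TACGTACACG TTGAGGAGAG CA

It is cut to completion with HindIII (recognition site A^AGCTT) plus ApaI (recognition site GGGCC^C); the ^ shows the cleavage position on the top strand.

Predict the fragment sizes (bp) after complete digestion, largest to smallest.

HindIII sites (AAGCTT) start at positions 15, 117.
HindIII cuts after the first base of each site, so after positions 15, 117.
The ApaI site (GGGCCC) starts at position 125.
ApaI cuts after base 5 of each site (before the last base), so after position 129.
Combined cut positions: 15, 117, 129.
Circular molecule, 3 cuts → 3 fragments:
  16–117 → 102 bp
  118–129 → 12 bp
  130–272 then 1–15 → 143 + 15 = 158 bp
Sorted largest to smallest: 158, 102, 12 bp.

158, 102, 12 bp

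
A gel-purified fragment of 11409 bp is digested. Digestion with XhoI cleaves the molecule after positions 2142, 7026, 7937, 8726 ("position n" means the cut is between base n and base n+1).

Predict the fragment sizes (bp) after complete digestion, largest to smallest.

4884, 2683, 2142, 911, 789 bp

Linear molecule, 4 cuts → 5 fragments:
  2142 − 0 = 2142 bp
  7026 − 2142 = 4884 bp
  7937 − 7026 = 911 bp
  8726 − 7937 = 789 bp
  11409 − 8726 = 2683 bp
Sorted largest to smallest: 4884, 2683, 2142, 911, 789 bp.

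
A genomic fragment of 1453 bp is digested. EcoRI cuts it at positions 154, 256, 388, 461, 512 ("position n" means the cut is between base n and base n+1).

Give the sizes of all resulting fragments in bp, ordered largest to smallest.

Linear molecule, 5 cuts → 6 fragments:
  154 − 0 = 154 bp
  256 − 154 = 102 bp
  388 − 256 = 132 bp
  461 − 388 = 73 bp
  512 − 461 = 51 bp
  1453 − 512 = 941 bp
Sorted largest to smallest: 941, 154, 132, 102, 73, 51 bp.

941, 154, 132, 102, 73, 51 bp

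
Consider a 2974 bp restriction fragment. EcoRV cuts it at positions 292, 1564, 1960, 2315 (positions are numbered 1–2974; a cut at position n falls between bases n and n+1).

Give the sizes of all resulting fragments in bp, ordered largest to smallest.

1272, 659, 396, 355, 292 bp

Linear molecule, 4 cuts → 5 fragments:
  292 − 0 = 292 bp
  1564 − 292 = 1272 bp
  1960 − 1564 = 396 bp
  2315 − 1960 = 355 bp
  2974 − 2315 = 659 bp
Sorted largest to smallest: 1272, 659, 396, 355, 292 bp.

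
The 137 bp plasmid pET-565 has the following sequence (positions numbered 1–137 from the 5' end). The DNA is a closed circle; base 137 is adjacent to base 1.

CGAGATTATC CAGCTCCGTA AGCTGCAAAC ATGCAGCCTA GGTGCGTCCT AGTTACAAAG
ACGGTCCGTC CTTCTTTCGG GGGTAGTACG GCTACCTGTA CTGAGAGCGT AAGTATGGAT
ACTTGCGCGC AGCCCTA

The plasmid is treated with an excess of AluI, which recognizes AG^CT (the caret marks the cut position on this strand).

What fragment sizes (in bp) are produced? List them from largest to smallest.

128, 9 bp

AluI sites (AGCT) start at positions 12, 21.
AluI cuts after base 2 of each site, so after positions 13, 22.
Circular molecule, 2 cuts → 2 fragments:
  14–22 → 9 bp
  23–137 then 1–13 → 115 + 13 = 128 bp
Sorted largest to smallest: 128, 9 bp.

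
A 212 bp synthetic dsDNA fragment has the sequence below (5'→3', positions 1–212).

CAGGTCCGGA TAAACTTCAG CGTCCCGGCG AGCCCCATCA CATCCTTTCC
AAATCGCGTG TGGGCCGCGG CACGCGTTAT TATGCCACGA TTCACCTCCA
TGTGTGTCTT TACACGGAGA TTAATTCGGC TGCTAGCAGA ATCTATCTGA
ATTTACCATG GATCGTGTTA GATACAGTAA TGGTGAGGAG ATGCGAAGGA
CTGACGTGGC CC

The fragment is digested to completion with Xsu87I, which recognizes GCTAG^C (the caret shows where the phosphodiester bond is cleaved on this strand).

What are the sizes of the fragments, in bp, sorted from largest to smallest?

136, 76 bp

The Xsu87I site (GCTAGC) starts at position 132.
Xsu87I cuts after base 5 of each site (before the last base), so after position 136.
Linear molecule, 1 cut → 2 fragments:
  1–136 → 136 bp
  137–212 → 76 bp
Sorted largest to smallest: 136, 76 bp.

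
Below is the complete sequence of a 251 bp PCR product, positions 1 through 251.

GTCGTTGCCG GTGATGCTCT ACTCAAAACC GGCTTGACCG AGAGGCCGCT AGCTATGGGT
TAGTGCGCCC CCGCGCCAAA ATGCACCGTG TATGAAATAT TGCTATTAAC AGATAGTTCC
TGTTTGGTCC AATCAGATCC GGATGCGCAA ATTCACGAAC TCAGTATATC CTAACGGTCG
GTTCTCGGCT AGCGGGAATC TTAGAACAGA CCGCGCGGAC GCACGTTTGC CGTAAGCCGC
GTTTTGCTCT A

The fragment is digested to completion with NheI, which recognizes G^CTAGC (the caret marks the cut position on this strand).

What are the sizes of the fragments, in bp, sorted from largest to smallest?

140, 63, 48 bp

NheI sites (GCTAGC) start at positions 48, 188.
NheI cuts after the first base of each site, so after positions 48, 188.
Linear molecule, 2 cuts → 3 fragments:
  1–48 → 48 bp
  49–188 → 140 bp
  189–251 → 63 bp
Sorted largest to smallest: 140, 63, 48 bp.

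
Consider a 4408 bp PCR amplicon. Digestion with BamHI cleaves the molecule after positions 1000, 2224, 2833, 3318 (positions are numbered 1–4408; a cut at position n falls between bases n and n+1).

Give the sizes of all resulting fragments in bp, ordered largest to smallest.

Linear molecule, 4 cuts → 5 fragments:
  1000 − 0 = 1000 bp
  2224 − 1000 = 1224 bp
  2833 − 2224 = 609 bp
  3318 − 2833 = 485 bp
  4408 − 3318 = 1090 bp
Sorted largest to smallest: 1224, 1090, 1000, 609, 485 bp.

1224, 1090, 1000, 609, 485 bp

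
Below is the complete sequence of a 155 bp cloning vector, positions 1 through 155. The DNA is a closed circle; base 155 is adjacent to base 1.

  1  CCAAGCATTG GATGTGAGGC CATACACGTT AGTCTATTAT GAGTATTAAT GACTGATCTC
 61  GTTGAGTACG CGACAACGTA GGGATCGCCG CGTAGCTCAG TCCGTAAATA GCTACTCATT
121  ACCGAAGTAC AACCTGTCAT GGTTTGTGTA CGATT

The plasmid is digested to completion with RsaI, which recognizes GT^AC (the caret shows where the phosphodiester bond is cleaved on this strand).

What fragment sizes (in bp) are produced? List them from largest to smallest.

73, 61, 21 bp

RsaI sites (GTAC) start at positions 66, 127, 148.
RsaI cuts after base 2 of each site, so after positions 67, 128, 149.
Circular molecule, 3 cuts → 3 fragments:
  68–128 → 61 bp
  129–149 → 21 bp
  150–155 then 1–67 → 6 + 67 = 73 bp
Sorted largest to smallest: 73, 61, 21 bp.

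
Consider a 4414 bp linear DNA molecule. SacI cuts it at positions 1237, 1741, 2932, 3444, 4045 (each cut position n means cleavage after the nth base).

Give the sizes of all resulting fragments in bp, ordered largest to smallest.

1237, 1191, 601, 512, 504, 369 bp

Linear molecule, 5 cuts → 6 fragments:
  1237 − 0 = 1237 bp
  1741 − 1237 = 504 bp
  2932 − 1741 = 1191 bp
  3444 − 2932 = 512 bp
  4045 − 3444 = 601 bp
  4414 − 4045 = 369 bp
Sorted largest to smallest: 1237, 1191, 601, 512, 504, 369 bp.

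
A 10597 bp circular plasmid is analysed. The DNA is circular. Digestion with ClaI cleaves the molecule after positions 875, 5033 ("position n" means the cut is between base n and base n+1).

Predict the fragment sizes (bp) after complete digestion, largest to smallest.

Circular molecule, 2 cuts → 2 fragments:
  5033 − 875 = 4158 bp
  wrap: 10597 − 5033 + 875 = 6439 bp
Sorted largest to smallest: 6439, 4158 bp.

6439, 4158 bp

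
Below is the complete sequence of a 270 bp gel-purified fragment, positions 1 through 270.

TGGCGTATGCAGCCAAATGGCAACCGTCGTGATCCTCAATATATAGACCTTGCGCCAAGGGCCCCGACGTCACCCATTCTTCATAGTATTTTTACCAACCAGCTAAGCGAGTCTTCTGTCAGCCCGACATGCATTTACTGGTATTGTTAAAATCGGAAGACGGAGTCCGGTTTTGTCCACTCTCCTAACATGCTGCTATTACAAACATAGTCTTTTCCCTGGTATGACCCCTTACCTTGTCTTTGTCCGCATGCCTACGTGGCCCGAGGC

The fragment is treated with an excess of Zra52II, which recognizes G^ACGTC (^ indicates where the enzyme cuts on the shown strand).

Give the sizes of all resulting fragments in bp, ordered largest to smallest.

204, 66 bp

The Zra52II site (GACGTC) starts at position 66.
Zra52II cuts after the first base of each site, so after position 66.
Linear molecule, 1 cut → 2 fragments:
  1–66 → 66 bp
  67–270 → 204 bp
Sorted largest to smallest: 204, 66 bp.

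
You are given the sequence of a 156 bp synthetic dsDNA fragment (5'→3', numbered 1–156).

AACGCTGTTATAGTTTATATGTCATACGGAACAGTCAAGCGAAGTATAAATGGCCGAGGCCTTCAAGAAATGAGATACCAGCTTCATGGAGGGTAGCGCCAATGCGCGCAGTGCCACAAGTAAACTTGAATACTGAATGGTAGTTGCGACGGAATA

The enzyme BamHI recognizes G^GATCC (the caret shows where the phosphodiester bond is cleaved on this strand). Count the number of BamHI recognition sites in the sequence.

0

No occurrence of GGATCC is present in the sequence.
BamHI does not cut: 0 sites.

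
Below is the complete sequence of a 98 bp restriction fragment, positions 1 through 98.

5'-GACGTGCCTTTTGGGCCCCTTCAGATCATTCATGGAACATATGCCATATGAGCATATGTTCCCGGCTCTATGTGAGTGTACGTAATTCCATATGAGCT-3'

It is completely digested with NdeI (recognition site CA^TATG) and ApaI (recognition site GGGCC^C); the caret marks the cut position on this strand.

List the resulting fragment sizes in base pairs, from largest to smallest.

NdeI sites (CATATG) start at positions 38, 45, 53, 89.
NdeI cuts after base 2 of each site, so after positions 39, 46, 54, 90.
The ApaI site (GGGCCC) starts at position 13.
ApaI cuts after base 5 of each site (before the last base), so after position 17.
Combined cut positions: 17, 39, 46, 54, 90.
Linear molecule, 5 cuts → 6 fragments:
  1–17 → 17 bp
  18–39 → 22 bp
  40–46 → 7 bp
  47–54 → 8 bp
  55–90 → 36 bp
  91–98 → 8 bp
Sorted largest to smallest: 36, 22, 17, 8, 8, 7 bp.

36, 22, 17, 8, 8, 7 bp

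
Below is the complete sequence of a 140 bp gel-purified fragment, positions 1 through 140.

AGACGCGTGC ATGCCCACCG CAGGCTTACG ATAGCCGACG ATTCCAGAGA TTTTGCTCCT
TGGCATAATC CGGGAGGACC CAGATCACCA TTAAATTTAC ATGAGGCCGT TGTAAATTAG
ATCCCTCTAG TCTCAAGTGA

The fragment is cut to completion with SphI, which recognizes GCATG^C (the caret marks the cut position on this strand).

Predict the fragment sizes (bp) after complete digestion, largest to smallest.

The SphI site (GCATGC) starts at position 9.
SphI cuts after base 5 of each site (before the last base), so after position 13.
Linear molecule, 1 cut → 2 fragments:
  1–13 → 13 bp
  14–140 → 127 bp
Sorted largest to smallest: 127, 13 bp.

127, 13 bp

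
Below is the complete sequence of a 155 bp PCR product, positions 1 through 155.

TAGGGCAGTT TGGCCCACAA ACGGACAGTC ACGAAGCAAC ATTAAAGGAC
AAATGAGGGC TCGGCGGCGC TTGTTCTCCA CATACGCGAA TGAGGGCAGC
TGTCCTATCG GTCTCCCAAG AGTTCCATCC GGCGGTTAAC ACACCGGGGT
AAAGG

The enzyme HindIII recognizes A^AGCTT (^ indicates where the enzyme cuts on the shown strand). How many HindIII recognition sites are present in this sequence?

No occurrence of AAGCTT is present in the sequence.
HindIII does not cut: 0 sites.

0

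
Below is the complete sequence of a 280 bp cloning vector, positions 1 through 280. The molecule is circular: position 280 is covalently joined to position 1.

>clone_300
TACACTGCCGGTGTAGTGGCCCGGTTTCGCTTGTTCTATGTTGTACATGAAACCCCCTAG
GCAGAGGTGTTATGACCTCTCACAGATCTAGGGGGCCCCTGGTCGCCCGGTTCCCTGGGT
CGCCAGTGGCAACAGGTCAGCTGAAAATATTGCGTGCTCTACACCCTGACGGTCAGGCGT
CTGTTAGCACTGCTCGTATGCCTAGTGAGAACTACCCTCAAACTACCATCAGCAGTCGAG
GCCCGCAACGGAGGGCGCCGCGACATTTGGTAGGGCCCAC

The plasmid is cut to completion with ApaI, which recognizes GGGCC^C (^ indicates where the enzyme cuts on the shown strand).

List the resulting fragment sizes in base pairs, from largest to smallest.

180, 100 bp

ApaI sites (GGGCCC) start at positions 93, 273.
ApaI cuts after base 5 of each site (before the last base), so after positions 97, 277.
Circular molecule, 2 cuts → 2 fragments:
  98–277 → 180 bp
  278–280 then 1–97 → 3 + 97 = 100 bp
Sorted largest to smallest: 180, 100 bp.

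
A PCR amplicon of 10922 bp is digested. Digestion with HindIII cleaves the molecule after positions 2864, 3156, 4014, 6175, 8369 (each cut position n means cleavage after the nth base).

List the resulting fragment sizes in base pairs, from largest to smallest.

Linear molecule, 5 cuts → 6 fragments:
  2864 − 0 = 2864 bp
  3156 − 2864 = 292 bp
  4014 − 3156 = 858 bp
  6175 − 4014 = 2161 bp
  8369 − 6175 = 2194 bp
  10922 − 8369 = 2553 bp
Sorted largest to smallest: 2864, 2553, 2194, 2161, 858, 292 bp.

2864, 2553, 2194, 2161, 858, 292 bp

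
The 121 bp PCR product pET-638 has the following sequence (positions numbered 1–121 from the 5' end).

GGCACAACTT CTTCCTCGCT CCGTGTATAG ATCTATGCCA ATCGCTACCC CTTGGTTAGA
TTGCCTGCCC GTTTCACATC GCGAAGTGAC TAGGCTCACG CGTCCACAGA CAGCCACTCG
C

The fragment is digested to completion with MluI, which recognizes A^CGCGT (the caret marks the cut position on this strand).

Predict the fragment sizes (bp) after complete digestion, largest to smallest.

The MluI site (ACGCGT) starts at position 98.
MluI cuts after the first base of each site, so after position 98.
Linear molecule, 1 cut → 2 fragments:
  1–98 → 98 bp
  99–121 → 23 bp
Sorted largest to smallest: 98, 23 bp.

98, 23 bp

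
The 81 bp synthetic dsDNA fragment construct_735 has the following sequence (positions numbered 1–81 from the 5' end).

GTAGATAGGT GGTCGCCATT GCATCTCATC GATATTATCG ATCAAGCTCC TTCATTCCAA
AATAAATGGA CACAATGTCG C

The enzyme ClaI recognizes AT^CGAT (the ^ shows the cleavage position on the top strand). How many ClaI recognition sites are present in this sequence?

2

ATCGAT occurs starting at positions 28, 37.
ClaI cuts at 2 sites.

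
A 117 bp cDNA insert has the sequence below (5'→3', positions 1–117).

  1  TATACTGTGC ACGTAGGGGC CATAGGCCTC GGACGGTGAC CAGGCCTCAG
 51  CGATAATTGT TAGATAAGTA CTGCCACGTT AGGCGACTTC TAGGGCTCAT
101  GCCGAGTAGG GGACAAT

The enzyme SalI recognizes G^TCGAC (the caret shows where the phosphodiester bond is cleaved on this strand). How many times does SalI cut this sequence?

No occurrence of GTCGAC is present in the sequence.
SalI does not cut: 0 sites.

0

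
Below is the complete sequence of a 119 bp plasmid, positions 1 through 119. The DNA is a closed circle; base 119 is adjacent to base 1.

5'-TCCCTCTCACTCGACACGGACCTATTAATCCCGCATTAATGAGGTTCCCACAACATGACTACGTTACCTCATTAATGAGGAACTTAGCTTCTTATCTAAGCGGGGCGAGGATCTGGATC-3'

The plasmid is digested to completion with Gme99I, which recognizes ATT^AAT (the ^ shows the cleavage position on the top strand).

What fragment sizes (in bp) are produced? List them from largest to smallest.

Gme99I sites (ATTAAT) start at positions 24, 35, 71.
Gme99I cuts after base 3 of each site, so after positions 26, 37, 73.
Circular molecule, 3 cuts → 3 fragments:
  27–37 → 11 bp
  38–73 → 36 bp
  74–119 then 1–26 → 46 + 26 = 72 bp
Sorted largest to smallest: 72, 36, 11 bp.

72, 36, 11 bp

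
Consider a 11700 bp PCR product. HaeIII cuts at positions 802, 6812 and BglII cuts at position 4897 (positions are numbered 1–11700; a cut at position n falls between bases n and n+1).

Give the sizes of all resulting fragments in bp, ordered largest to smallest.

Combined cut positions (sorted): 802, 4897, 6812.
Linear molecule, 3 cuts → 4 fragments:
  802 − 0 = 802 bp
  4897 − 802 = 4095 bp
  6812 − 4897 = 1915 bp
  11700 − 6812 = 4888 bp
Sorted largest to smallest: 4888, 4095, 1915, 802 bp.

4888, 4095, 1915, 802 bp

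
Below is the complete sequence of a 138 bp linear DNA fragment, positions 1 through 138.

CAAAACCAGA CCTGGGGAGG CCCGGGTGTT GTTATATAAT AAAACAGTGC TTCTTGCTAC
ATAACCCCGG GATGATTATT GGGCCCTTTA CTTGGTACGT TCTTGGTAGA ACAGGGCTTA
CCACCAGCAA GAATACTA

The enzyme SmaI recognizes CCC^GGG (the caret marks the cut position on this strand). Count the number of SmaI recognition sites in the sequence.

CCCGGG occurs starting at positions 21, 66.
SmaI cuts at 2 sites.

2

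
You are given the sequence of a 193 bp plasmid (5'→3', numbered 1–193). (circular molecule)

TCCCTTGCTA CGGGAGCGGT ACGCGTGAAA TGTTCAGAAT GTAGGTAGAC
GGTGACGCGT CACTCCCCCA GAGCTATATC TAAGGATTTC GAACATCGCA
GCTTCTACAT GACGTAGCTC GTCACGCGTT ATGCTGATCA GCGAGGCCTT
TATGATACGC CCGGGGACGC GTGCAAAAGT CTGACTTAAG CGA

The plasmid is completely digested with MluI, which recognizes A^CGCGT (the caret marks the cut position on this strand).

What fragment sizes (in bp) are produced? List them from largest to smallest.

69, 47, 43, 34 bp

MluI sites (ACGCGT) start at positions 21, 55, 124, 167.
MluI cuts after the first base of each site, so after positions 21, 55, 124, 167.
Circular molecule, 4 cuts → 4 fragments:
  22–55 → 34 bp
  56–124 → 69 bp
  125–167 → 43 bp
  168–193 then 1–21 → 26 + 21 = 47 bp
Sorted largest to smallest: 69, 47, 43, 34 bp.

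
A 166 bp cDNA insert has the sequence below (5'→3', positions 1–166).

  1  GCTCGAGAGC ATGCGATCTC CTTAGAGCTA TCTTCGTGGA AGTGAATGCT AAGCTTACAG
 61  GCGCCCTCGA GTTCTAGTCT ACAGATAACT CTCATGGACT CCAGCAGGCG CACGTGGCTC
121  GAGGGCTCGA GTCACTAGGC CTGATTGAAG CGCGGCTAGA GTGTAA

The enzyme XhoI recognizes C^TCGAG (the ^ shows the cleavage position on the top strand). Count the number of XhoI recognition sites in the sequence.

CTCGAG occurs starting at positions 2, 66, 118, 126.
XhoI cuts at 4 sites.

4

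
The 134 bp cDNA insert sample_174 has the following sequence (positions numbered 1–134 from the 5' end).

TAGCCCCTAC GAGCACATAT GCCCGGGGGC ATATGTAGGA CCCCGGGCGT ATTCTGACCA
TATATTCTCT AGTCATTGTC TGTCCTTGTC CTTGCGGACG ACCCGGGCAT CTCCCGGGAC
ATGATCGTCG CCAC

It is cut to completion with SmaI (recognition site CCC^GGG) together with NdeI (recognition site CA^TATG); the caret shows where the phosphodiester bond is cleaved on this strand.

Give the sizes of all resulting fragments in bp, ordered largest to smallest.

60, 19, 17, 13, 11, 7, 7 bp

SmaI sites (CCCGGG) start at positions 22, 42, 102, 113.
SmaI cuts after base 3 of each site, so after positions 24, 44, 104, 115.
NdeI sites (CATATG) start at positions 16, 30.
NdeI cuts after base 2 of each site, so after positions 17, 31.
Combined cut positions: 17, 24, 31, 44, 104, 115.
Linear molecule, 6 cuts → 7 fragments:
  1–17 → 17 bp
  18–24 → 7 bp
  25–31 → 7 bp
  32–44 → 13 bp
  45–104 → 60 bp
  105–115 → 11 bp
  116–134 → 19 bp
Sorted largest to smallest: 60, 19, 17, 13, 11, 7, 7 bp.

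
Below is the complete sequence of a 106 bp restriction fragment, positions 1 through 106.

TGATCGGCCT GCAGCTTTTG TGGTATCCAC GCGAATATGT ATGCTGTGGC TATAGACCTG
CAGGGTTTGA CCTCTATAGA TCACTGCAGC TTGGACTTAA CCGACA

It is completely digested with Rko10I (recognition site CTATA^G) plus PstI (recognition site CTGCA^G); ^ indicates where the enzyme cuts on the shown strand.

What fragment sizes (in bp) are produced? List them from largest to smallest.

Rko10I sites (CTATAG) start at positions 50, 74.
Rko10I cuts after base 5 of each site (before the last base), so after positions 54, 78.
PstI sites (CTGCAG) start at positions 9, 58, 84.
PstI cuts after base 5 of each site (before the last base), so after positions 13, 62, 88.
Combined cut positions: 13, 54, 62, 78, 88.
Linear molecule, 5 cuts → 6 fragments:
  1–13 → 13 bp
  14–54 → 41 bp
  55–62 → 8 bp
  63–78 → 16 bp
  79–88 → 10 bp
  89–106 → 18 bp
Sorted largest to smallest: 41, 18, 16, 13, 10, 8 bp.

41, 18, 16, 13, 10, 8 bp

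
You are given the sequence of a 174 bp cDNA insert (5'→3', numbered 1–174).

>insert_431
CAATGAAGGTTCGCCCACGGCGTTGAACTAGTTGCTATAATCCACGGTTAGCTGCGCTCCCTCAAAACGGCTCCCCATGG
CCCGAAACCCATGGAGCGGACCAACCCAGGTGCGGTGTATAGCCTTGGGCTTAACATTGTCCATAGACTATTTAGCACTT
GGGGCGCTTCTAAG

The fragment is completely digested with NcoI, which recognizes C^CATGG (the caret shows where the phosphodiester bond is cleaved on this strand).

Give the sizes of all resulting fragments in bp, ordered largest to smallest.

85, 75, 14 bp

NcoI sites (CCATGG) start at positions 75, 89.
NcoI cuts after the first base of each site, so after positions 75, 89.
Linear molecule, 2 cuts → 3 fragments:
  1–75 → 75 bp
  76–89 → 14 bp
  90–174 → 85 bp
Sorted largest to smallest: 85, 75, 14 bp.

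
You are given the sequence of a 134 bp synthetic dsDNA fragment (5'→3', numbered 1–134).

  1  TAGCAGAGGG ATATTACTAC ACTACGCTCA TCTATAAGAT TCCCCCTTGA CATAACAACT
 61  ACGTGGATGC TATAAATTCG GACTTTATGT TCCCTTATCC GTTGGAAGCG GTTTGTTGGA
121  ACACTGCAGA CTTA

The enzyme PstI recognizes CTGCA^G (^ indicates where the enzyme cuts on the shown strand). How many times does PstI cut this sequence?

CTGCAG occurs starting at position 124.
PstI cuts at 1 site.

1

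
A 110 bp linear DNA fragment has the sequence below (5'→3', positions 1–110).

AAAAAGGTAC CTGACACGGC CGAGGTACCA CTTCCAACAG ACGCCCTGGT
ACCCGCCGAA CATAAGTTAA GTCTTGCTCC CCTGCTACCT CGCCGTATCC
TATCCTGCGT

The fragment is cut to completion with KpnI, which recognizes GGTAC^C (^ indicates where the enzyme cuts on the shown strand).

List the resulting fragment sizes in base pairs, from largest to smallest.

KpnI sites (GGTACC) start at positions 6, 24, 48.
KpnI cuts after base 5 of each site (before the last base), so after positions 10, 28, 52.
Linear molecule, 3 cuts → 4 fragments:
  1–10 → 10 bp
  11–28 → 18 bp
  29–52 → 24 bp
  53–110 → 58 bp
Sorted largest to smallest: 58, 24, 18, 10 bp.

58, 24, 18, 10 bp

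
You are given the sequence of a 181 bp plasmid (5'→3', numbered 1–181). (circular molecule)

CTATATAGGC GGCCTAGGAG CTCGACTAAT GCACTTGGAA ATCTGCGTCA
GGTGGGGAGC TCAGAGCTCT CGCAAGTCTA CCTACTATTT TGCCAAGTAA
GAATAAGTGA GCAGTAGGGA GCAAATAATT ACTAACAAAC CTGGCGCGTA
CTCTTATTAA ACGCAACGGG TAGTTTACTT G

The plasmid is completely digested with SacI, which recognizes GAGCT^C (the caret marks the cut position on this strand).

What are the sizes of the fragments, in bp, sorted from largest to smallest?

135, 39, 7 bp

SacI sites (GAGCTC) start at positions 18, 57, 64.
SacI cuts after base 5 of each site (before the last base), so after positions 22, 61, 68.
Circular molecule, 3 cuts → 3 fragments:
  23–61 → 39 bp
  62–68 → 7 bp
  69–181 then 1–22 → 113 + 22 = 135 bp
Sorted largest to smallest: 135, 39, 7 bp.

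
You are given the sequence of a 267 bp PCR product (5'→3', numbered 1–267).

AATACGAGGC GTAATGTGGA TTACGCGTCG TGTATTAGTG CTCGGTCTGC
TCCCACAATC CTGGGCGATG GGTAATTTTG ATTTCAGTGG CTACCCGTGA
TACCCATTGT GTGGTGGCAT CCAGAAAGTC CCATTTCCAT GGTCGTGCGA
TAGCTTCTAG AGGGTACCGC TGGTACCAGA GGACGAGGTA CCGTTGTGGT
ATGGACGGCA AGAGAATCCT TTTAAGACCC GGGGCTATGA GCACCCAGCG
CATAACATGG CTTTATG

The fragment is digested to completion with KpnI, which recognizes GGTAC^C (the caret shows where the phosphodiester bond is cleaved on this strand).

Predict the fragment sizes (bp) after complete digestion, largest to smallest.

167, 76, 15, 9 bp

KpnI sites (GGTACC) start at positions 163, 172, 187.
KpnI cuts after base 5 of each site (before the last base), so after positions 167, 176, 191.
Linear molecule, 3 cuts → 4 fragments:
  1–167 → 167 bp
  168–176 → 9 bp
  177–191 → 15 bp
  192–267 → 76 bp
Sorted largest to smallest: 167, 76, 15, 9 bp.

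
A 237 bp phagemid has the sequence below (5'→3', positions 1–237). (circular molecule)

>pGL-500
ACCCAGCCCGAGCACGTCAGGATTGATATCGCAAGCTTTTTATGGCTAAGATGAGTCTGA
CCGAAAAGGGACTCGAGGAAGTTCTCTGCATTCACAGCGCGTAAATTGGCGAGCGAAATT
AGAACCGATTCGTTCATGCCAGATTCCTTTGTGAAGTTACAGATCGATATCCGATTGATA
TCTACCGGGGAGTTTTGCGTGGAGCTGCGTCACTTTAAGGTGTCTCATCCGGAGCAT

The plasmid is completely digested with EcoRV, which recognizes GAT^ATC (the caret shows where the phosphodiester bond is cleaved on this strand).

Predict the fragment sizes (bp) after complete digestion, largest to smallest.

EcoRV sites (GATATC) start at positions 25, 166, 177.
EcoRV cuts after base 3 of each site, so after positions 27, 168, 179.
Circular molecule, 3 cuts → 3 fragments:
  28–168 → 141 bp
  169–179 → 11 bp
  180–237 then 1–27 → 58 + 27 = 85 bp
Sorted largest to smallest: 141, 85, 11 bp.

141, 85, 11 bp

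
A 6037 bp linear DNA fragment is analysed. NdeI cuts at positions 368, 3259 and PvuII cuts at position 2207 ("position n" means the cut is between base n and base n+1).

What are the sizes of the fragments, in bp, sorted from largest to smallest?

Combined cut positions (sorted): 368, 2207, 3259.
Linear molecule, 3 cuts → 4 fragments:
  368 − 0 = 368 bp
  2207 − 368 = 1839 bp
  3259 − 2207 = 1052 bp
  6037 − 3259 = 2778 bp
Sorted largest to smallest: 2778, 1839, 1052, 368 bp.

2778, 1839, 1052, 368 bp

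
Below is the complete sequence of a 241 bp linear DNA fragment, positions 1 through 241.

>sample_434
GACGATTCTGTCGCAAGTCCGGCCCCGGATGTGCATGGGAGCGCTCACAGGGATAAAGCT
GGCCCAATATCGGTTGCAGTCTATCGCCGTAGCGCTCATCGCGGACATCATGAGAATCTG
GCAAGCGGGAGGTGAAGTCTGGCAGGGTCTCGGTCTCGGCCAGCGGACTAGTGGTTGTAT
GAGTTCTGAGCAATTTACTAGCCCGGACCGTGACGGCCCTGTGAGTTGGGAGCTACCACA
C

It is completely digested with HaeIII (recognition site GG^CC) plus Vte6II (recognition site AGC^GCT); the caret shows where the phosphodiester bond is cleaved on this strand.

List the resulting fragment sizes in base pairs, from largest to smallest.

66, 57, 31, 25, 22, 20, 20 bp

HaeIII sites (GGCC) start at positions 21, 61, 158, 215.
HaeIII cuts after base 2 of each site, so after positions 22, 62, 159, 216.
Vte6II sites (AGCGCT) start at positions 40, 91.
Vte6II cuts after base 3 of each site, so after positions 42, 93.
Combined cut positions: 22, 42, 62, 93, 159, 216.
Linear molecule, 6 cuts → 7 fragments:
  1–22 → 22 bp
  23–42 → 20 bp
  43–62 → 20 bp
  63–93 → 31 bp
  94–159 → 66 bp
  160–216 → 57 bp
  217–241 → 25 bp
Sorted largest to smallest: 66, 57, 31, 25, 22, 20, 20 bp.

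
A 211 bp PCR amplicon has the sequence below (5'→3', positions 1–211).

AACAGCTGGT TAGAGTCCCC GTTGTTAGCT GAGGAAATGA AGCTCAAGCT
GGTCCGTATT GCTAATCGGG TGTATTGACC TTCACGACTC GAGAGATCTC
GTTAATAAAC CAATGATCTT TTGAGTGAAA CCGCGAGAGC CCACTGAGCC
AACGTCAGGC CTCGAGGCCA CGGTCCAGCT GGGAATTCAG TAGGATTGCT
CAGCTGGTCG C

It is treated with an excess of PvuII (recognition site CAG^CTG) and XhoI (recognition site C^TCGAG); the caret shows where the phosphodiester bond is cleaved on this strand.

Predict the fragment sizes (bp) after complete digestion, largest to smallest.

83, 73, 25, 17, 8, 5 bp

PvuII sites (CAGCTG) start at positions 3, 176, 201.
PvuII cuts after base 3 of each site, so after positions 5, 178, 203.
XhoI sites (CTCGAG) start at positions 88, 161.
XhoI cuts after the first base of each site, so after positions 88, 161.
Combined cut positions: 5, 88, 161, 178, 203.
Linear molecule, 5 cuts → 6 fragments:
  1–5 → 5 bp
  6–88 → 83 bp
  89–161 → 73 bp
  162–178 → 17 bp
  179–203 → 25 bp
  204–211 → 8 bp
Sorted largest to smallest: 83, 73, 25, 17, 8, 5 bp.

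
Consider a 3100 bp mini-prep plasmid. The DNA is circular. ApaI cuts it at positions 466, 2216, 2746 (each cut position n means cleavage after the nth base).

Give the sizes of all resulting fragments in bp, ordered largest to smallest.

Circular molecule, 3 cuts → 3 fragments:
  2216 − 466 = 1750 bp
  2746 − 2216 = 530 bp
  wrap: 3100 − 2746 + 466 = 820 bp
Sorted largest to smallest: 1750, 820, 530 bp.

1750, 820, 530 bp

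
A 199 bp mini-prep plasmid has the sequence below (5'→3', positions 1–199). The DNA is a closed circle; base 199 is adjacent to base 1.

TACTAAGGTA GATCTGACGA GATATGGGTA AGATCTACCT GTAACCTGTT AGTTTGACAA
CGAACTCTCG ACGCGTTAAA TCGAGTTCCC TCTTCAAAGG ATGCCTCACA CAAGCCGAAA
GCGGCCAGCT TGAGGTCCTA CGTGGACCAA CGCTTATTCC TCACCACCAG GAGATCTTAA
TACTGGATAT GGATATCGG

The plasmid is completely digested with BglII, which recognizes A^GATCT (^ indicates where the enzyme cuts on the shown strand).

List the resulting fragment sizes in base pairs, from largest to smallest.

BglII sites (AGATCT) start at positions 10, 31, 172.
BglII cuts after the first base of each site, so after positions 10, 31, 172.
Circular molecule, 3 cuts → 3 fragments:
  11–31 → 21 bp
  32–172 → 141 bp
  173–199 then 1–10 → 27 + 10 = 37 bp
Sorted largest to smallest: 141, 37, 21 bp.

141, 37, 21 bp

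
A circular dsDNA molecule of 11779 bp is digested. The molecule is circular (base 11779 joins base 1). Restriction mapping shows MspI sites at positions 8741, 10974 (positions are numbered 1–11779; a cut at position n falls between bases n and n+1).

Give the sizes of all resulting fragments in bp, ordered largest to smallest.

Circular molecule, 2 cuts → 2 fragments:
  10974 − 8741 = 2233 bp
  wrap: 11779 − 10974 + 8741 = 9546 bp
Sorted largest to smallest: 9546, 2233 bp.

9546, 2233 bp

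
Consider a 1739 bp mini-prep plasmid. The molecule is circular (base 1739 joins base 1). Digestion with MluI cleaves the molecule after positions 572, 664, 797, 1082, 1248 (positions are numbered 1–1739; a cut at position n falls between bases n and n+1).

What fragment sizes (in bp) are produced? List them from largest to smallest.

Circular molecule, 5 cuts → 5 fragments:
  664 − 572 = 92 bp
  797 − 664 = 133 bp
  1082 − 797 = 285 bp
  1248 − 1082 = 166 bp
  wrap: 1739 − 1248 + 572 = 1063 bp
Sorted largest to smallest: 1063, 285, 166, 133, 92 bp.

1063, 285, 166, 133, 92 bp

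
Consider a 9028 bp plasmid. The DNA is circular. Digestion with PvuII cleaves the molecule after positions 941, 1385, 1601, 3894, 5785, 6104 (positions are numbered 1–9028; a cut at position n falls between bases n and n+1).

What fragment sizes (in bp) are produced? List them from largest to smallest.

3865, 2293, 1891, 444, 319, 216 bp

Circular molecule, 6 cuts → 6 fragments:
  1385 − 941 = 444 bp
  1601 − 1385 = 216 bp
  3894 − 1601 = 2293 bp
  5785 − 3894 = 1891 bp
  6104 − 5785 = 319 bp
  wrap: 9028 − 6104 + 941 = 3865 bp
Sorted largest to smallest: 3865, 2293, 1891, 444, 319, 216 bp.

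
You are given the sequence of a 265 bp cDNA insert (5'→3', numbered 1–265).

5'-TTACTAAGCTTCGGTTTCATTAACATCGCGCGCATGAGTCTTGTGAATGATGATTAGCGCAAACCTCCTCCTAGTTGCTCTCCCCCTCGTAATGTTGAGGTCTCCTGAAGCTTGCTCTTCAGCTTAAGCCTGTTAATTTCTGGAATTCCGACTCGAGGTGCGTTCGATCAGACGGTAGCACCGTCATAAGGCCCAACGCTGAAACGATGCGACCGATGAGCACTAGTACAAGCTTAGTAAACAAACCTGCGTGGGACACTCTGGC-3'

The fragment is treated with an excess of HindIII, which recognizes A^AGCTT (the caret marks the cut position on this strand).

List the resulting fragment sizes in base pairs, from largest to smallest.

122, 102, 35, 6 bp

HindIII sites (AAGCTT) start at positions 6, 108, 230.
HindIII cuts after the first base of each site, so after positions 6, 108, 230.
Linear molecule, 3 cuts → 4 fragments:
  1–6 → 6 bp
  7–108 → 102 bp
  109–230 → 122 bp
  231–265 → 35 bp
Sorted largest to smallest: 122, 102, 35, 6 bp.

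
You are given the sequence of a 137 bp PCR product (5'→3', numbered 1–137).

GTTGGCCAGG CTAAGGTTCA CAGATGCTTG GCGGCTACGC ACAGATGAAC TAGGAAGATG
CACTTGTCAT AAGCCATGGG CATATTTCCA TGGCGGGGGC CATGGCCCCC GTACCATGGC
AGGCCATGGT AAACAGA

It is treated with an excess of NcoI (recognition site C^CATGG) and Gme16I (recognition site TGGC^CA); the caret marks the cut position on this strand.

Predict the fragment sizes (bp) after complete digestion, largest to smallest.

NcoI sites (CCATGG) start at positions 74, 88, 100, 114, 124.
NcoI cuts after the first base of each site, so after positions 74, 88, 100, 114, 124.
The Gme16I site (TGGCCA) starts at position 3.
Gme16I cuts after base 4 of each site, so after position 6.
Combined cut positions: 6, 74, 88, 100, 114, 124.
Linear molecule, 6 cuts → 7 fragments:
  1–6 → 6 bp
  7–74 → 68 bp
  75–88 → 14 bp
  89–100 → 12 bp
  101–114 → 14 bp
  115–124 → 10 bp
  125–137 → 13 bp
Sorted largest to smallest: 68, 14, 14, 13, 12, 10, 6 bp.

68, 14, 14, 13, 12, 10, 6 bp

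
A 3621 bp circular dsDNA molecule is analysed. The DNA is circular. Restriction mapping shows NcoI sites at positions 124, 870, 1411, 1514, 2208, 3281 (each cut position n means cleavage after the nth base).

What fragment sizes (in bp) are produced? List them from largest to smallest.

1073, 746, 694, 541, 464, 103 bp

Circular molecule, 6 cuts → 6 fragments:
  870 − 124 = 746 bp
  1411 − 870 = 541 bp
  1514 − 1411 = 103 bp
  2208 − 1514 = 694 bp
  3281 − 2208 = 1073 bp
  wrap: 3621 − 3281 + 124 = 464 bp
Sorted largest to smallest: 1073, 746, 694, 541, 464, 103 bp.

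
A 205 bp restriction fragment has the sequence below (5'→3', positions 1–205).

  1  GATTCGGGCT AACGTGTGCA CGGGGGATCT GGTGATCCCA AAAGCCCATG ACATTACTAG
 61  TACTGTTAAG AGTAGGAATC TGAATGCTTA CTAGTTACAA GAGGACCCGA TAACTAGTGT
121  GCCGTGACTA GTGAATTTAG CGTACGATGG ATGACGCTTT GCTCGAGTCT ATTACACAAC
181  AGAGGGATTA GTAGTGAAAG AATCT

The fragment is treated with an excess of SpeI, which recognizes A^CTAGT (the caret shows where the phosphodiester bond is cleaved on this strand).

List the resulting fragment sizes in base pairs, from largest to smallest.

SpeI sites (ACTAGT) start at positions 56, 90, 113, 127.
SpeI cuts after the first base of each site, so after positions 56, 90, 113, 127.
Linear molecule, 4 cuts → 5 fragments:
  1–56 → 56 bp
  57–90 → 34 bp
  91–113 → 23 bp
  114–127 → 14 bp
  128–205 → 78 bp
Sorted largest to smallest: 78, 56, 34, 23, 14 bp.

78, 56, 34, 23, 14 bp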